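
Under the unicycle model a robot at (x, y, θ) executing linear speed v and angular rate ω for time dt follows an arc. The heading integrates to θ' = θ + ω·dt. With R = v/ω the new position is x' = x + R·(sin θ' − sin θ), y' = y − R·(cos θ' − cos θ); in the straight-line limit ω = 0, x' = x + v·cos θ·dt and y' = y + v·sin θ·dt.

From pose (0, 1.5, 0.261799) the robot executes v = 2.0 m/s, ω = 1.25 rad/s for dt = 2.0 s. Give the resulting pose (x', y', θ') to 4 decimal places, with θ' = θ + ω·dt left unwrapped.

θ' = 0.2618 + 1.25·2.0 = 2.7618
R = v/ω = 2.0/1.25 = 1.6000
x' = 0 + 1.6000·(sin 2.7618 − sin 0.2618) = 0.1791
y' = 1.5 − 1.6000·(cos 2.7618 − cos 0.2618) = 4.5315

(0.1791, 4.5315, 2.7618)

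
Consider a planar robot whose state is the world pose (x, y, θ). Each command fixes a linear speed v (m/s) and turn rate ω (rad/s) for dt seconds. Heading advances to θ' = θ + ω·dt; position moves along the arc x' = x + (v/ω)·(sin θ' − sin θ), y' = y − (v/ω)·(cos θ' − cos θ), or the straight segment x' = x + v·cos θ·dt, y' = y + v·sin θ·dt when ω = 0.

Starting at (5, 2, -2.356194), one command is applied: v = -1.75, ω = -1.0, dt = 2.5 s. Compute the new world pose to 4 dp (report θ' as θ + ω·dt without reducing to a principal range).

(7.9694, 0.5118, -4.8562)

θ' = -2.3562 + -1.0·2.5 = -4.8562
R = v/ω = -1.75/-1.0 = 1.7500
x' = 5 + 1.7500·(sin -4.8562 − sin -2.3562) = 7.9694
y' = 2 − 1.7500·(cos -4.8562 − cos -2.3562) = 0.5118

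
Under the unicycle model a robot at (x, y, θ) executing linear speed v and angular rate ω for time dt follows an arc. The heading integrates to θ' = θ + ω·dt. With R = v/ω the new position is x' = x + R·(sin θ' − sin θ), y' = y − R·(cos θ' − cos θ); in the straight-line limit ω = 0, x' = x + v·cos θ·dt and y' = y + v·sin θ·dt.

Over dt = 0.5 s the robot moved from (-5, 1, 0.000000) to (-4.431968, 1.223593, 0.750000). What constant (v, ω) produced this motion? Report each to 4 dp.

Δθ = 0.750000 − 0.000000 = 0.750000
ω = Δθ/dt = 0.750000/0.5 = 1.5000
R = Δx/(sin θ' − sin θ) = 0.8333
v = R·ω = 0.8333·1.5000 = 1.2500

v = 1.2500, ω = 1.5000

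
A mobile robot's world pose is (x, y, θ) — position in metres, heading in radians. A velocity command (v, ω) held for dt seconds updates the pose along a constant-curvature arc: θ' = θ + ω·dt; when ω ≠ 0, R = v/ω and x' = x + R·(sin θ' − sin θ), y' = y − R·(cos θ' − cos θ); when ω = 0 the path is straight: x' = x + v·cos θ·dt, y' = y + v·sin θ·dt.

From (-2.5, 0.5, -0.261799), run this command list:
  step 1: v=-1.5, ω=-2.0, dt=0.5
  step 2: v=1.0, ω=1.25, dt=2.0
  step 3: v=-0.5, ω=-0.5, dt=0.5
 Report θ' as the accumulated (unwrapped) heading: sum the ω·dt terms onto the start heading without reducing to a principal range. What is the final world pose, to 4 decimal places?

(-1.6123, 0.7548, 0.9882)

step 1: θ'=-1.2618 (R=0.7500) → pose (-3.0204, 0.9964, -1.2618)
step 2: θ'=1.2382 (R=0.8000) → pose (-1.5021, 0.9785, 1.2382)
step 3: θ'=0.9882 (R=1.0000) → pose (-1.6123, 0.7548, 0.9882)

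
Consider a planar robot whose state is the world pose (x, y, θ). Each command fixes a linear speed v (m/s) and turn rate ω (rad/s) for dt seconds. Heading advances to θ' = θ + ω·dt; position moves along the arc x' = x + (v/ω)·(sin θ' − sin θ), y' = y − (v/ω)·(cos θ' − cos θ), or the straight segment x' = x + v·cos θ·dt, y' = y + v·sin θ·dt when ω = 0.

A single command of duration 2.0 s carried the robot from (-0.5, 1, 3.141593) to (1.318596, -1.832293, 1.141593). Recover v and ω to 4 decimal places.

v = -2.0000, ω = -1.0000

Δθ = 1.141593 − 3.141593 = -2.000000
ω = Δθ/dt = -2.000000/2.0 = -1.0000
R = −Δy/(cos θ' − cos θ) = 2.0000
v = R·ω = 2.0000·-1.0000 = -2.0000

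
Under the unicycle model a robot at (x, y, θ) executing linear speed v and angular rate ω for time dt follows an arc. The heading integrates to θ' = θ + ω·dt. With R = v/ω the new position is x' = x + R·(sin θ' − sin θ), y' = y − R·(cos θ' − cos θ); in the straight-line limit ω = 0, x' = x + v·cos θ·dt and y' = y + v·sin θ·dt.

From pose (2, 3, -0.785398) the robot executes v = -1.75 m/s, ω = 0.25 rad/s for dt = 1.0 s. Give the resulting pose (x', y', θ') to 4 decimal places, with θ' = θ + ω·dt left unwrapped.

(0.6215, 4.0707, -0.5354)

θ' = -0.7854 + 0.25·1.0 = -0.5354
R = v/ω = -1.75/0.25 = -7.0000
x' = 2 + -7.0000·(sin -0.5354 − sin -0.7854) = 0.6215
y' = 3 − -7.0000·(cos -0.5354 − cos -0.7854) = 4.0707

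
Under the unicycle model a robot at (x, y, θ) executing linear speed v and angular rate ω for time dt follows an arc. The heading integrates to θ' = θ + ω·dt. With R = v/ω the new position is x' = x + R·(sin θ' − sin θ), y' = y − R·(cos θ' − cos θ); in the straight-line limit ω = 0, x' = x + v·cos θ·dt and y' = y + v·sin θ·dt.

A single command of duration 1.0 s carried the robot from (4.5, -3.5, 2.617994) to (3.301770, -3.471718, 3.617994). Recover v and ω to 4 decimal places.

Δθ = 3.617994 − 2.617994 = 1.000000
ω = Δθ/dt = 1.000000/1.0 = 1.0000
R = Δx/(sin θ' − sin θ) = 1.2500
v = R·ω = 1.2500·1.0000 = 1.2500

v = 1.2500, ω = 1.0000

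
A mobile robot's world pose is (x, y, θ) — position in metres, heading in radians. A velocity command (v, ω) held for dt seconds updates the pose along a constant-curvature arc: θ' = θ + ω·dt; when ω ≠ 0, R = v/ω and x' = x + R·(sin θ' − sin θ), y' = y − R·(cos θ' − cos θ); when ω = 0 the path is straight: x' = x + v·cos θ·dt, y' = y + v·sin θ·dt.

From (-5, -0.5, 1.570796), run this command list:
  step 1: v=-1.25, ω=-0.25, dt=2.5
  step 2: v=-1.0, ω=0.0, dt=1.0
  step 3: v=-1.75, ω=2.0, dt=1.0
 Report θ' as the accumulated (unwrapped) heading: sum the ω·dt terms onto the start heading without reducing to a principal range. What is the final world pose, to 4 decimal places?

(-5.9909, -5.6067, 2.9458)

step 1: θ'=0.9458 (R=5.0000) → pose (-5.9452, -3.4255, 0.9458)
step 2: θ'=0.9458 (straight) → pose (-6.5303, -4.2364, 0.9458)
step 3: θ'=2.9458 (R=-0.8750) → pose (-5.9909, -5.6067, 2.9458)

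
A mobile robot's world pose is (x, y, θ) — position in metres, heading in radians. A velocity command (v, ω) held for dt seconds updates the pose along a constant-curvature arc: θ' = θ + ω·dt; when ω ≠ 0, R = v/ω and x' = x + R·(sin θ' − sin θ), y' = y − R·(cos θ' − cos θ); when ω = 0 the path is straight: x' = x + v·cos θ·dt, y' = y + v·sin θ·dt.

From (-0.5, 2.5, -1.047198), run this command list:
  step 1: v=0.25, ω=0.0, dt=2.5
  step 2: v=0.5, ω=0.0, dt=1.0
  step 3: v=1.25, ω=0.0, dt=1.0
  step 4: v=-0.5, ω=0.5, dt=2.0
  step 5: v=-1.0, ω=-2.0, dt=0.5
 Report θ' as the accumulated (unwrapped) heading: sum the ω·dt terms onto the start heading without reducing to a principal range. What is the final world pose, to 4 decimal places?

(-0.5408, 1.1915, -1.0472)

step 1: θ'=-1.0472 (straight) → pose (-0.1875, 1.9587, -1.0472)
step 2: θ'=-1.0472 (straight) → pose (0.0625, 1.5257, -1.0472)
step 3: θ'=-1.0472 (straight) → pose (0.6875, 0.4432, -1.0472)
step 4: θ'=-0.0472 (R=-1.0000) → pose (-0.1313, 0.9421, -0.0472)
step 5: θ'=-1.0472 (R=0.5000) → pose (-0.5408, 1.1915, -1.0472)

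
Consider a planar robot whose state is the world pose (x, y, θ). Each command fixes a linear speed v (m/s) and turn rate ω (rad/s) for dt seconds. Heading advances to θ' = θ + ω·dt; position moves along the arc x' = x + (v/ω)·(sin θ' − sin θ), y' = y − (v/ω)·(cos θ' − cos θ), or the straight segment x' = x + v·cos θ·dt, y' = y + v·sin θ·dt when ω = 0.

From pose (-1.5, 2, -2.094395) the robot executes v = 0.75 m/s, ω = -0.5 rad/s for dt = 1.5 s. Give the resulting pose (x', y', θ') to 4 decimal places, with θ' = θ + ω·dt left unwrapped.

θ' = -2.0944 + -0.5·1.5 = -2.8444
R = v/ω = 0.75/-0.5 = -1.5000
x' = -1.5 + -1.5000·(sin -2.8444 − sin -2.0944) = -2.3598
y' = 2 − -1.5000·(cos -2.8444 − cos -2.0944) = 1.3158

(-2.3598, 1.3158, -2.8444)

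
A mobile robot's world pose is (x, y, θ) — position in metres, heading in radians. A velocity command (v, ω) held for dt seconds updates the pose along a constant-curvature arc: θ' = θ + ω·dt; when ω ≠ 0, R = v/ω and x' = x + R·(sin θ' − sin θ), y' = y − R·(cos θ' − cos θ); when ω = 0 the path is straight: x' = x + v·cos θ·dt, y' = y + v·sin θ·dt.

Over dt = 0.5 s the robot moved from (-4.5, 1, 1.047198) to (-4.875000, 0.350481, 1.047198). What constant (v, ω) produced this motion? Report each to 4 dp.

v = -1.5000, ω = 0.0000

Δθ = 1.047198 − 1.047198 = 0.000000
ω = Δθ/dt = 0.000000/0.5 = 0.0000
ω = 0 → v = (Δx·cos θ + Δy·sin θ)/dt = -1.5000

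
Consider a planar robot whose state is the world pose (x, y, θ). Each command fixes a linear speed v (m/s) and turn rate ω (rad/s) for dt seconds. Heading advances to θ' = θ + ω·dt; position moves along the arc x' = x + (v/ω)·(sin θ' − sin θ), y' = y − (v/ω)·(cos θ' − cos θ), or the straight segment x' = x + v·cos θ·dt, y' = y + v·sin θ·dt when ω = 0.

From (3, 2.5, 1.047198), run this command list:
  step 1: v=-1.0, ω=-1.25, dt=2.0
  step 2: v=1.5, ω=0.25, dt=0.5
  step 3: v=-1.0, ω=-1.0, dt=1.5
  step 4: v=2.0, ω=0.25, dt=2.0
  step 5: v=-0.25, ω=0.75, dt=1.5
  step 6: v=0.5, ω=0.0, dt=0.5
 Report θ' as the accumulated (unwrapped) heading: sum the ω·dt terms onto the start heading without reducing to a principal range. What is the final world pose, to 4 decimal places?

step 1: θ'=-1.4528 (R=0.8000) → pose (1.5127, 2.8058, -1.4528)
step 2: θ'=-1.3278 (R=6.0000) → pose (1.6473, 2.0685, -1.3278)
step 3: θ'=-2.8278 (R=1.0000) → pose (2.3092, 3.2603, -2.8278)
step 4: θ'=-2.3278 (R=8.0000) → pose (-1.0366, 1.1449, -2.3278)
step 5: θ'=-1.2028 (R=-0.3333) → pose (-0.9679, 1.4937, -1.2028)
step 6: θ'=-1.2028 (straight) → pose (-0.8779, 1.2605, -1.2028)

(-0.8779, 1.2605, -1.2028)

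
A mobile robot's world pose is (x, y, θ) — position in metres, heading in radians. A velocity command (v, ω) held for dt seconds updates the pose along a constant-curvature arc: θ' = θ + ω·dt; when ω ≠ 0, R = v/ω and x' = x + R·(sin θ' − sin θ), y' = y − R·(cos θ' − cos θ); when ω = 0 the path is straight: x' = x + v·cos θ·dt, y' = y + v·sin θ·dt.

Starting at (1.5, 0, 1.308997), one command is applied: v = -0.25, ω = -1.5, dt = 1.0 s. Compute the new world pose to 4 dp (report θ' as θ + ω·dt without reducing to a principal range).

θ' = 1.3090 + -1.5·1.0 = -0.1910
R = v/ω = -0.25/-1.5 = 0.1667
x' = 1.5 + 0.1667·(sin -0.1910 − sin 1.3090) = 1.3074
y' = 0 − 0.1667·(cos -0.1910 − cos 1.3090) = -0.1205

(1.3074, -0.1205, -0.1910)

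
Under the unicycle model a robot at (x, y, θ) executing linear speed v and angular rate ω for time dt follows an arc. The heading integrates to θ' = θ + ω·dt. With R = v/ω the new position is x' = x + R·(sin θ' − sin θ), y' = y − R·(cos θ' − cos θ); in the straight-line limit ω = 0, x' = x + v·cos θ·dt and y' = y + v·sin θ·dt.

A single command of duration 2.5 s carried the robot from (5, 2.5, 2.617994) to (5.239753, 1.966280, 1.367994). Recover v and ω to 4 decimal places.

Δθ = 1.367994 − 2.617994 = -1.250000
ω = Δθ/dt = -1.250000/2.5 = -0.5000
R = −Δy/(cos θ' − cos θ) = 0.5000
v = R·ω = 0.5000·-0.5000 = -0.2500

v = -0.2500, ω = -0.5000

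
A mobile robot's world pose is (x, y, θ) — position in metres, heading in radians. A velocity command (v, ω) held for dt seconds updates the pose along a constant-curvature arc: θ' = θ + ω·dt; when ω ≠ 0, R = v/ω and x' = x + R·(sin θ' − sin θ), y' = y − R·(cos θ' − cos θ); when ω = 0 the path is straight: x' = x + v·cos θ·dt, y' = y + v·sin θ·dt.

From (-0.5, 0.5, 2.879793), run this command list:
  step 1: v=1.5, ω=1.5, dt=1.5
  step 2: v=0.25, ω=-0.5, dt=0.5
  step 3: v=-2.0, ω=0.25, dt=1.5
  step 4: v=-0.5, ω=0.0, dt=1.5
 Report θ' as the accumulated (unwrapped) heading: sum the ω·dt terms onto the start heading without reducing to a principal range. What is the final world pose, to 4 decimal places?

step 1: θ'=5.1298 (R=1.0000) → pose (-1.6730, -0.8713, 5.1298)
step 2: θ'=4.8798 (R=-0.5000) → pose (-1.6370, -0.9907, 4.8798)
step 3: θ'=5.2548 (R=-8.0000) → pose (-2.6734, 1.8059, 5.2548)
step 4: θ'=5.2548 (straight) → pose (-3.0606, 2.4482, 5.2548)

(-3.0606, 2.4482, 5.2548)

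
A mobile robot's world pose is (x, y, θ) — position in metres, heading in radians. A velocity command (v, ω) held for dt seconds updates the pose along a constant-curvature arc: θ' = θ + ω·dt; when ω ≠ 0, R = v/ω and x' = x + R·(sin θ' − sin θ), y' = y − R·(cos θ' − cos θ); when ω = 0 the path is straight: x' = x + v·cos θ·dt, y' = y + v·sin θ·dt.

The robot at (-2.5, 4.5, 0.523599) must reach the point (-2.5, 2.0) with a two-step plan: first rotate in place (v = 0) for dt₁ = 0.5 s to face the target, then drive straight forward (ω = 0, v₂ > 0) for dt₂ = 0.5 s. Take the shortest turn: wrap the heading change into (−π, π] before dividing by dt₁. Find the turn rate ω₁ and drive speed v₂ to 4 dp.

heading to target = atan2(2−4.5, -2.5−-2.5) = -1.5708
Δθ = wrap(-1.5708 − 0.5236) = -2.0944; ω₁ = Δθ/dt₁ = -4.1888
distance = √((-2.5−-2.5)² + (2−4.5)²) = 2.5000; v₂ = distance/dt₂ = 5.0000

ω₁ = -4.1888, v₂ = 5.0000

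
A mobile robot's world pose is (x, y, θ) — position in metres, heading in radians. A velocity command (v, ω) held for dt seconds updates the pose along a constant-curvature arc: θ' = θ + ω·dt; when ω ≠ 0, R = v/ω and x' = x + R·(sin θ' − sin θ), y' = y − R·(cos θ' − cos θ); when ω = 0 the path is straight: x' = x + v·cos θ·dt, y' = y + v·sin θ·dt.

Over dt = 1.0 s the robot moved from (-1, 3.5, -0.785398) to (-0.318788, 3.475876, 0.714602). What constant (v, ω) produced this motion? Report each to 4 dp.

Δθ = 0.714602 − -0.785398 = 1.500000
ω = Δθ/dt = 1.500000/1.0 = 1.5000
R = Δx/(sin θ' − sin θ) = 0.5000
v = R·ω = 0.5000·1.5000 = 0.7500

v = 0.7500, ω = 1.5000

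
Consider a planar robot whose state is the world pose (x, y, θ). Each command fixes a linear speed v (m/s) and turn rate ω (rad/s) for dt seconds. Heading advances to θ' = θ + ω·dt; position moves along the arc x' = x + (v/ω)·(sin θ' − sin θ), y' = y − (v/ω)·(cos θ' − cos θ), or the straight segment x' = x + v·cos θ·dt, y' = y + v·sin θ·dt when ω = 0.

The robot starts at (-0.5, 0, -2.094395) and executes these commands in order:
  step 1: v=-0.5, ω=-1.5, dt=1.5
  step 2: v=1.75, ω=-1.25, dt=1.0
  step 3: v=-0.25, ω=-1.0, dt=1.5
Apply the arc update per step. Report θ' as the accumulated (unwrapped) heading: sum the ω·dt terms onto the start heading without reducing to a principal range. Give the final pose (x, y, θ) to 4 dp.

step 1: θ'=-4.3444 (R=0.3333) → pose (0.0997, -0.0468, -4.3444)
step 2: θ'=-5.5944 (R=-1.4000) → pose (0.5161, 1.5377, -5.5944)
step 3: θ'=-7.0944 (R=0.2500) → pose (0.1759, 1.5586, -7.0944)

(0.1759, 1.5586, -7.0944)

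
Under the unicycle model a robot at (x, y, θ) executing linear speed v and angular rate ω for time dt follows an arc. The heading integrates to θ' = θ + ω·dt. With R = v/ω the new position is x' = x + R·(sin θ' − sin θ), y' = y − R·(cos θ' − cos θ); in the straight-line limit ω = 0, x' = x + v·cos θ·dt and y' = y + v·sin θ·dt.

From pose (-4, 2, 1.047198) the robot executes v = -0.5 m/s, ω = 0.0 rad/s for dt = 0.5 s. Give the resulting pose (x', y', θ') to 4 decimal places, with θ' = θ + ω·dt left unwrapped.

θ' = 1.0472 + 0.0·0.5 = 1.0472
ω = 0 → straight: x' = -4 + -0.5·cos(1.0472)·0.5 = -4.1250
y' = 2 + -0.5·sin(1.0472)·0.5 = 1.7835

(-4.1250, 1.7835, 1.0472)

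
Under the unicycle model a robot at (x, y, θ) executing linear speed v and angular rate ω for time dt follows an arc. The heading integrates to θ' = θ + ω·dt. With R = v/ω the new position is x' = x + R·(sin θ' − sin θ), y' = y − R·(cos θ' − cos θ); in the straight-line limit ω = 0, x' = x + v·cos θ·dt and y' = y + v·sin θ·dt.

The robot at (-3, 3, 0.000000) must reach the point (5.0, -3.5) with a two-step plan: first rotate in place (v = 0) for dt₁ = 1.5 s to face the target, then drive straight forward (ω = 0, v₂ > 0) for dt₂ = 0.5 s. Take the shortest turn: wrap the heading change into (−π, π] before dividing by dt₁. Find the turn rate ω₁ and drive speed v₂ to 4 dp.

heading to target = atan2(-3.5−3, 5−-3) = -0.6823
Δθ = wrap(-0.6823 − 0.0000) = -0.6823; ω₁ = Δθ/dt₁ = -0.4549
distance = √((5−-3)² + (-3.5−3)²) = 10.3078; v₂ = distance/dt₂ = 20.6155

ω₁ = -0.4549, v₂ = 20.6155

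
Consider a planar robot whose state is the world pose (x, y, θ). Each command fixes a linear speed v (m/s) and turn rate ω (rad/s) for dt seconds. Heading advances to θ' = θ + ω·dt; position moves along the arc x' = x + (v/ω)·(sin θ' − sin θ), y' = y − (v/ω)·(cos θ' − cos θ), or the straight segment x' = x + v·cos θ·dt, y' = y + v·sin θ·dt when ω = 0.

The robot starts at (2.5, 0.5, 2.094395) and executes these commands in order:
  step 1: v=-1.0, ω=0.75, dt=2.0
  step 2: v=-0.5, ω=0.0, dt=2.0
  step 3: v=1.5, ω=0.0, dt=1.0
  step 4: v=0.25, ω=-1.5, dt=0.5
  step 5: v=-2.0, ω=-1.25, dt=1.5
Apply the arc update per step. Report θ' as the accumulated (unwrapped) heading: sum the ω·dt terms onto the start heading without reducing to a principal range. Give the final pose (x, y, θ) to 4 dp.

(4.5174, -2.6957, 0.9694)

step 1: θ'=3.5944 (R=-1.3333) → pose (4.2380, -0.0323, 3.5944)
step 2: θ'=3.5944 (straight) → pose (5.1372, 0.4052, 3.5944)
step 3: θ'=3.5944 (straight) → pose (3.7884, -0.2510, 3.5944)
step 4: θ'=2.8444 (R=-0.1667) → pose (3.6667, -0.2605, 2.8444)
step 5: θ'=0.9694 (R=1.6000) → pose (4.5174, -2.6957, 0.9694)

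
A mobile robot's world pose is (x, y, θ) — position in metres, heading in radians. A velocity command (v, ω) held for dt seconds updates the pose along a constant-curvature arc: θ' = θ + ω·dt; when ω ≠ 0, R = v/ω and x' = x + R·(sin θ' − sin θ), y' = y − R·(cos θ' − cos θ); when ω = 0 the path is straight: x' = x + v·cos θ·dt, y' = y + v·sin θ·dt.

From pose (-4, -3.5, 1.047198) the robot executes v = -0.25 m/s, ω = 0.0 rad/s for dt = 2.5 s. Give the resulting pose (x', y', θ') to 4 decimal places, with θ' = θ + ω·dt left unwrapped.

(-4.3125, -4.0413, 1.0472)

θ' = 1.0472 + 0.0·2.5 = 1.0472
ω = 0 → straight: x' = -4 + -0.25·cos(1.0472)·2.5 = -4.3125
y' = -3.5 + -0.25·sin(1.0472)·2.5 = -4.0413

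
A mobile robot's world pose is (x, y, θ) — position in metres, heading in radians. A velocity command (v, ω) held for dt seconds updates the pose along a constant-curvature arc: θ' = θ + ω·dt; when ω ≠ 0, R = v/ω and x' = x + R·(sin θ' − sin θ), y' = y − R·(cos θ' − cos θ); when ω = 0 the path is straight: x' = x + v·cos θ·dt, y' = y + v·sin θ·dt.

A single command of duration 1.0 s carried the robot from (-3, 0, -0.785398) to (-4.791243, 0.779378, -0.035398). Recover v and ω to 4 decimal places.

Δθ = -0.035398 − -0.785398 = 0.750000
ω = Δθ/dt = 0.750000/1.0 = 0.7500
R = Δx/(sin θ' − sin θ) = -2.6667
v = R·ω = -2.6667·0.7500 = -2.0000

v = -2.0000, ω = 0.7500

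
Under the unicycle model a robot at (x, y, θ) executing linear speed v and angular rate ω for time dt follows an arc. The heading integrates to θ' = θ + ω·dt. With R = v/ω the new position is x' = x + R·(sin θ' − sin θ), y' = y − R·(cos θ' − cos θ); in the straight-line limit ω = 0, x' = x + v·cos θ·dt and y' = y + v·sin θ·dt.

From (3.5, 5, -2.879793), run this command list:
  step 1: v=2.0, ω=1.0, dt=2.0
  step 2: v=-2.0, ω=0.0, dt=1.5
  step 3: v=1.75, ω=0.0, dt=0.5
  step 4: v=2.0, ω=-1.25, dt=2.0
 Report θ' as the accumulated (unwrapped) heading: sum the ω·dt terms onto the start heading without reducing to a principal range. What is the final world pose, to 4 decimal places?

step 1: θ'=-0.8798 (R=2.0000) → pose (2.4764, 1.7935, -0.8798)
step 2: θ'=-0.8798 (straight) → pose (0.5645, 4.1053, -0.8798)
step 3: θ'=-0.8798 (straight) → pose (1.1221, 3.4311, -0.8798)
step 4: θ'=-3.3798 (R=-1.6000) → pose (-0.4884, 0.8565, -3.3798)

(-0.4884, 0.8565, -3.3798)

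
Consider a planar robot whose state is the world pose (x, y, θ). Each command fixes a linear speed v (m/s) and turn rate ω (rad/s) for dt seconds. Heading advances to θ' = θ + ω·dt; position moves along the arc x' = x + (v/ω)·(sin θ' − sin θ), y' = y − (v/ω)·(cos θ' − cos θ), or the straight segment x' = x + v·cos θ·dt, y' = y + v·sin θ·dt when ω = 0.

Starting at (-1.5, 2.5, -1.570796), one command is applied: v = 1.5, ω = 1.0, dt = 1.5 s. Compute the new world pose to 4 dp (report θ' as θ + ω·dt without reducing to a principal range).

(-0.1061, 1.0038, -0.0708)

θ' = -1.5708 + 1.0·1.5 = -0.0708
R = v/ω = 1.5/1.0 = 1.5000
x' = -1.5 + 1.5000·(sin -0.0708 − sin -1.5708) = -0.1061
y' = 2.5 − 1.5000·(cos -0.0708 − cos -1.5708) = 1.0038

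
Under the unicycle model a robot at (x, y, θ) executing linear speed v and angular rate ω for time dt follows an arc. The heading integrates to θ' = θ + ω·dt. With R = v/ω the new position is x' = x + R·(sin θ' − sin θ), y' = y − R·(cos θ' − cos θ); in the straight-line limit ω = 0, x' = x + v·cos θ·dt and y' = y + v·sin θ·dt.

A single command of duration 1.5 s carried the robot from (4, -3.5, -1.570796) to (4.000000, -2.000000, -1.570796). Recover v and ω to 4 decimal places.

v = -1.0000, ω = 0.0000

Δθ = -1.570796 − -1.570796 = 0.000000
ω = Δθ/dt = 0.000000/1.5 = 0.0000
ω = 0 → v = (Δx·cos θ + Δy·sin θ)/dt = -1.0000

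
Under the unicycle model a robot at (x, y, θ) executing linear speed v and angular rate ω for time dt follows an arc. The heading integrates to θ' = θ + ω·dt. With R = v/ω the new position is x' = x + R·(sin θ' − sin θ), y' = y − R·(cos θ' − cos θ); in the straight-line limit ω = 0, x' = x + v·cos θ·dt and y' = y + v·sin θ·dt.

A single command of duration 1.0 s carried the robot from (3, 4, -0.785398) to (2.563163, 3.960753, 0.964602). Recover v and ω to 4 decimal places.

Δθ = 0.964602 − -0.785398 = 1.750000
ω = Δθ/dt = 1.750000/1.0 = 1.7500
R = Δx/(sin θ' − sin θ) = -0.2857
v = R·ω = -0.2857·1.7500 = -0.5000

v = -0.5000, ω = 1.7500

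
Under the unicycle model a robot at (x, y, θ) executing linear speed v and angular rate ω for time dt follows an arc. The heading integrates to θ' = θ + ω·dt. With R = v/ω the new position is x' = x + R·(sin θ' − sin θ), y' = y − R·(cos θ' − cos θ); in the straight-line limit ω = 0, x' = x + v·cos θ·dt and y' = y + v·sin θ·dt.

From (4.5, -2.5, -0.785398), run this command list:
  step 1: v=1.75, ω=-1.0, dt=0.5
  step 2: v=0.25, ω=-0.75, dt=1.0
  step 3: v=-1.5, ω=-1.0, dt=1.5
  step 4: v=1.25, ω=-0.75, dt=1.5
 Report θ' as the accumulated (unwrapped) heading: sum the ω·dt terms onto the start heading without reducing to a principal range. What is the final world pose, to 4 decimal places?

(5.8116, -1.3224, -4.6604)

step 1: θ'=-1.2854 (R=-1.7500) → pose (4.9418, -3.2447, -1.2854)
step 2: θ'=-2.0354 (R=-0.3333) → pose (4.9199, -3.4879, -2.0354)
step 3: θ'=-3.5354 (R=1.5000) → pose (6.8365, -2.7749, -3.5354)
step 4: θ'=-4.6604 (R=-1.6667) → pose (5.8116, -1.3224, -4.6604)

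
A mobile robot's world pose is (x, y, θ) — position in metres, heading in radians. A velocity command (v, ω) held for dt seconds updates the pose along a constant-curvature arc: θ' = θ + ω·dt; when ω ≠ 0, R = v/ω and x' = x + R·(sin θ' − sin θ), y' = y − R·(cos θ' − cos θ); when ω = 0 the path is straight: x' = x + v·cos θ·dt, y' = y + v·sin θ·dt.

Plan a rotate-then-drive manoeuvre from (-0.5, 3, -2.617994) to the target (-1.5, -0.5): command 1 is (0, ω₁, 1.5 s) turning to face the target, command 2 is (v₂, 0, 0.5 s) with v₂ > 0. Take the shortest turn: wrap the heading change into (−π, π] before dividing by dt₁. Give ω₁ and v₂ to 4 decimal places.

heading to target = atan2(-0.5−3, -1.5−-0.5) = -1.8491
Δθ = wrap(-1.8491 − -2.6180) = 0.7689; ω₁ = Δθ/dt₁ = 0.5126
distance = √((-1.5−-0.5)² + (-0.5−3)²) = 3.6401; v₂ = distance/dt₂ = 7.2801

ω₁ = 0.5126, v₂ = 7.2801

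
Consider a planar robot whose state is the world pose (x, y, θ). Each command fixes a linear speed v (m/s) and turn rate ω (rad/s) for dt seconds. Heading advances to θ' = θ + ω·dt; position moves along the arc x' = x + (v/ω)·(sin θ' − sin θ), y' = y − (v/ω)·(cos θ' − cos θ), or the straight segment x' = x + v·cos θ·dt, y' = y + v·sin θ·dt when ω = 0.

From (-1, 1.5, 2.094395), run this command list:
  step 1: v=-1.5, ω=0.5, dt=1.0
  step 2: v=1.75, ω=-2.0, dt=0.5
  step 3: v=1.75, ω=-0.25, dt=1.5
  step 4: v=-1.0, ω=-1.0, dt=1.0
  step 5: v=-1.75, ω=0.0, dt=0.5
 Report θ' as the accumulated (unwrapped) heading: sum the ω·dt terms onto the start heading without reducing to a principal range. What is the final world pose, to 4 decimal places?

step 1: θ'=2.5944 (R=-3.0000) → pose (0.0372, 0.4380, 2.5944)
step 2: θ'=1.5944 (R=-0.8750) → pose (-0.3823, 1.1646, 1.5944)
step 3: θ'=1.2194 (R=-7.0000) → pose (0.0435, 3.7393, 1.2194)
step 4: θ'=0.2194 (R=1.0000) → pose (-0.6777, 3.1075, 0.2194)
step 5: θ'=0.2194 (straight) → pose (-1.5318, 2.9171, 0.2194)

(-1.5318, 2.9171, 0.2194)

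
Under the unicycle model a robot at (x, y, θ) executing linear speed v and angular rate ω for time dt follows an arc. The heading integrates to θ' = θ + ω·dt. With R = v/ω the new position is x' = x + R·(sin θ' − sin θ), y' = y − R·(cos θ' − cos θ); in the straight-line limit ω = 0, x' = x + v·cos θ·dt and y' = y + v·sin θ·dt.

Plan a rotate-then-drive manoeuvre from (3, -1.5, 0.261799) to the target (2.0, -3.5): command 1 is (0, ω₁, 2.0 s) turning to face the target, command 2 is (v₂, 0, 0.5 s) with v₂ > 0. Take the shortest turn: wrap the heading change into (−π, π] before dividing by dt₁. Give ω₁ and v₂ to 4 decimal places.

heading to target = atan2(-3.5−-1.5, 2−3) = -2.0344
Δθ = wrap(-2.0344 − 0.2618) = -2.2962; ω₁ = Δθ/dt₁ = -1.1481
distance = √((2−3)² + (-3.5−-1.5)²) = 2.2361; v₂ = distance/dt₂ = 4.4721

ω₁ = -1.1481, v₂ = 4.4721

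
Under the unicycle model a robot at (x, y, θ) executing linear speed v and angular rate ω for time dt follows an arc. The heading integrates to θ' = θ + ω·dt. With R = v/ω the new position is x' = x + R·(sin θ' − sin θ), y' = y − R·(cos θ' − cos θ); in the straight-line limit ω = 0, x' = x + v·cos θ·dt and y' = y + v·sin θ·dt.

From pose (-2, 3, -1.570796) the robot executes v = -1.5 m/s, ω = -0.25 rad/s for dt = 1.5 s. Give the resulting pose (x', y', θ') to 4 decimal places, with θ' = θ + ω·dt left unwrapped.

θ' = -1.5708 + -0.25·1.5 = -1.9458
R = v/ω = -1.5/-0.25 = 6.0000
x' = -2 + 6.0000·(sin -1.9458 − sin -1.5708) = -1.5830
y' = 3 − 6.0000·(cos -1.9458 − cos -1.5708) = 5.1976

(-1.5830, 5.1976, -1.9458)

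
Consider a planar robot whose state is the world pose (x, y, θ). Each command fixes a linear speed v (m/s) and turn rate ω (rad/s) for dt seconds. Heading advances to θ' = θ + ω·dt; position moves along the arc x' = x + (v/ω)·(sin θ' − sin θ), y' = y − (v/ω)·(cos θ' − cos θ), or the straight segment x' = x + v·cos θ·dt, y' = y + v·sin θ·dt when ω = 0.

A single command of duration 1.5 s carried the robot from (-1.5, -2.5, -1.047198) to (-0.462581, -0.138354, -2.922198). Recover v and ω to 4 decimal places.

v = -2.0000, ω = -1.2500

Δθ = -2.922198 − -1.047198 = -1.875000
ω = Δθ/dt = -1.875000/1.5 = -1.2500
R = −Δy/(cos θ' − cos θ) = 1.6000
v = R·ω = 1.6000·-1.2500 = -2.0000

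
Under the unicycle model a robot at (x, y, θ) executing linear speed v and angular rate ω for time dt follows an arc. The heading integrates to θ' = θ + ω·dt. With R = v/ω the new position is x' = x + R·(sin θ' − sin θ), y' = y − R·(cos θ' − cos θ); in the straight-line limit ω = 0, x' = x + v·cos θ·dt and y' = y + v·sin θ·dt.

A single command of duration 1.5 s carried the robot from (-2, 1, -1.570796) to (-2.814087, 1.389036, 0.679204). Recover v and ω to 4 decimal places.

Δθ = 0.679204 − -1.570796 = 2.250000
ω = Δθ/dt = 2.250000/1.5 = 1.5000
R = Δx/(sin θ' − sin θ) = -0.5000
v = R·ω = -0.5000·1.5000 = -0.7500

v = -0.7500, ω = 1.5000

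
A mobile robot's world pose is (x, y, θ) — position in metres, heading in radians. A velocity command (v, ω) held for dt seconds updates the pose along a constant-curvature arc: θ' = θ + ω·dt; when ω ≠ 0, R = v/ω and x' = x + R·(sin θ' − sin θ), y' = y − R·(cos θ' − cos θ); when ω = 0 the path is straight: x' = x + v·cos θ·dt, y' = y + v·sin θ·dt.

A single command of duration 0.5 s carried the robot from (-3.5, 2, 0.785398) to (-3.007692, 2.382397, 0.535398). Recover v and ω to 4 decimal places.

v = 1.2500, ω = -0.5000

Δθ = 0.535398 − 0.785398 = -0.250000
ω = Δθ/dt = -0.250000/0.5 = -0.5000
R = Δx/(sin θ' − sin θ) = -2.5000
v = R·ω = -2.5000·-0.5000 = 1.2500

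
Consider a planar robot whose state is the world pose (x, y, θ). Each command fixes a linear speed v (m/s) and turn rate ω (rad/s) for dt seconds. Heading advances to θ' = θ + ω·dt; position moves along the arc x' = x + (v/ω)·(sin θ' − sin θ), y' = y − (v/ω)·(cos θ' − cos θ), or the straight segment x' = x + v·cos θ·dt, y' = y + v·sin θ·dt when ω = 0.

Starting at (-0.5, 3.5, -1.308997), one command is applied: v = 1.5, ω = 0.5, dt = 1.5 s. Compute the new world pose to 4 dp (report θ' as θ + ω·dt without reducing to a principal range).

(0.8068, 1.7331, -0.5590)

θ' = -1.3090 + 0.5·1.5 = -0.5590
R = v/ω = 1.5/0.5 = 3.0000
x' = -0.5 + 3.0000·(sin -0.5590 − sin -1.3090) = 0.8068
y' = 3.5 − 3.0000·(cos -0.5590 − cos -1.3090) = 1.7331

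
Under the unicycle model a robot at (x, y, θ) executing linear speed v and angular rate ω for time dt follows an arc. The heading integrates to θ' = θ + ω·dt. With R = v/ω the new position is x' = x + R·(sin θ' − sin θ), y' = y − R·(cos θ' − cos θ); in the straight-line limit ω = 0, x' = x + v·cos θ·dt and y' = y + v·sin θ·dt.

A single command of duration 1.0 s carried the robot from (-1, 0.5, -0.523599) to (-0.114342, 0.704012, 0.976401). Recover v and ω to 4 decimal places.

v = 1.0000, ω = 1.5000

Δθ = 0.976401 − -0.523599 = 1.500000
ω = Δθ/dt = 1.500000/1.0 = 1.5000
R = Δx/(sin θ' − sin θ) = 0.6667
v = R·ω = 0.6667·1.5000 = 1.0000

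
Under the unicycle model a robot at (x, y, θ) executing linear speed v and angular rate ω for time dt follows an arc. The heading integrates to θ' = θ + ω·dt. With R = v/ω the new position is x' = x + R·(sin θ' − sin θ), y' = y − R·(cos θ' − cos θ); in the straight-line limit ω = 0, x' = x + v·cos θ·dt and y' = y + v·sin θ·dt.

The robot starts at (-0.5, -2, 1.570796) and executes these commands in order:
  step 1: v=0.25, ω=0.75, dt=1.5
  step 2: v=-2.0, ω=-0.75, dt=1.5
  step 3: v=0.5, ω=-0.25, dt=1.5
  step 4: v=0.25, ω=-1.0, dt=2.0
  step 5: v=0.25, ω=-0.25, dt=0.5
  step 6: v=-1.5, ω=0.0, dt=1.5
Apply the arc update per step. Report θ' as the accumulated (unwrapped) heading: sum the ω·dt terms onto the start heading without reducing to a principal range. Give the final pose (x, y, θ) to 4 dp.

step 1: θ'=2.6958 (R=0.3333) → pose (-0.6896, -1.6992, 2.6958)
step 2: θ'=1.5708 (R=2.6667) → pose (0.8273, -4.1053, 1.5708)
step 3: θ'=1.1958 (R=-2.0000) → pose (0.9662, -3.3727, 1.1958)
step 4: θ'=-0.8042 (R=-0.2500) → pose (1.3789, -3.2909, -0.8042)
step 5: θ'=-0.9292 (R=-1.0000) → pose (1.4598, -3.3861, -0.9292)
step 6: θ'=-0.9292 (straight) → pose (0.1132, -1.5835, -0.9292)

(0.1132, -1.5835, -0.9292)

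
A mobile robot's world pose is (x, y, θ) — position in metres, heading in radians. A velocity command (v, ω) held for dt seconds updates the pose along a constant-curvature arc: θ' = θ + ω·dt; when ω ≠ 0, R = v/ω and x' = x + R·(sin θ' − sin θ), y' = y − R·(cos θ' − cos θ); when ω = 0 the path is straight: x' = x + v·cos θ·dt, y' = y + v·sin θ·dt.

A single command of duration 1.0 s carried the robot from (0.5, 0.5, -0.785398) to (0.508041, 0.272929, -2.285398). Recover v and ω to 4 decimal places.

v = 0.2500, ω = -1.5000

Δθ = -2.285398 − -0.785398 = -1.500000
ω = Δθ/dt = -1.500000/1.0 = -1.5000
R = −Δy/(cos θ' − cos θ) = -0.1667
v = R·ω = -0.1667·-1.5000 = 0.2500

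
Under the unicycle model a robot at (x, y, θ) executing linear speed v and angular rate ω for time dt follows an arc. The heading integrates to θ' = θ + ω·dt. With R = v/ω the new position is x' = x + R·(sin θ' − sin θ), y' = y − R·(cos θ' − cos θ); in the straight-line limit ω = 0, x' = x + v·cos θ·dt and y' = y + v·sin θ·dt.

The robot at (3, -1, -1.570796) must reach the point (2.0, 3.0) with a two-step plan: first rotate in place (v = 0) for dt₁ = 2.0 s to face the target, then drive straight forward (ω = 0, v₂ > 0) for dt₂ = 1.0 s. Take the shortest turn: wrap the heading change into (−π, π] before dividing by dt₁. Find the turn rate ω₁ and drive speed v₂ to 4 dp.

heading to target = atan2(3−-1, 2−3) = 1.8158
Δθ = wrap(1.8158 − -1.5708) = -2.8966; ω₁ = Δθ/dt₁ = -1.4483
distance = √((2−3)² + (3−-1)²) = 4.1231; v₂ = distance/dt₂ = 4.1231

ω₁ = -1.4483, v₂ = 4.1231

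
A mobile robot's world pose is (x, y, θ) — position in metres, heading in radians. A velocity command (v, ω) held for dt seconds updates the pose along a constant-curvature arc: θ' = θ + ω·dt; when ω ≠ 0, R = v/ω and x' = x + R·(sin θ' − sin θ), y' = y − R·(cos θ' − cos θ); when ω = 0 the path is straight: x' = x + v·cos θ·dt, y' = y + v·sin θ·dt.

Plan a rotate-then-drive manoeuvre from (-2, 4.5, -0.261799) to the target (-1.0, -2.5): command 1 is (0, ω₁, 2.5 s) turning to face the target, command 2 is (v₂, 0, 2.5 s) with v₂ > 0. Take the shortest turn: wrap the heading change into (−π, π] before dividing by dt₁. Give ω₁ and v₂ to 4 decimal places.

ω₁ = -0.4668, v₂ = 2.8284

heading to target = atan2(-2.5−4.5, -1−-2) = -1.4289
Δθ = wrap(-1.4289 − -0.2618) = -1.1671; ω₁ = Δθ/dt₁ = -0.4668
distance = √((-1−-2)² + (-2.5−4.5)²) = 7.0711; v₂ = distance/dt₂ = 2.8284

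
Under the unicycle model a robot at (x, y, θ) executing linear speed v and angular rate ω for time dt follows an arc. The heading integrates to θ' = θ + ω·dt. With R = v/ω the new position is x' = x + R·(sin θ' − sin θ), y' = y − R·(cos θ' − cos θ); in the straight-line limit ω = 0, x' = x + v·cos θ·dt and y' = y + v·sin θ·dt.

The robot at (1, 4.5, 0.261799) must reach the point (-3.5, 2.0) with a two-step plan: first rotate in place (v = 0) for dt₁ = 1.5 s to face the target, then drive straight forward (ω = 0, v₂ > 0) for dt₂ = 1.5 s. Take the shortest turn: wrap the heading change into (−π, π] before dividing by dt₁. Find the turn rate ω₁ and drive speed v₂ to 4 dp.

ω₁ = -1.9309, v₂ = 3.4319

heading to target = atan2(2−4.5, -3.5−1) = -2.6345
Δθ = wrap(-2.6345 − 0.2618) = -2.8963; ω₁ = Δθ/dt₁ = -1.9309
distance = √((-3.5−1)² + (2−4.5)²) = 5.1478; v₂ = distance/dt₂ = 3.4319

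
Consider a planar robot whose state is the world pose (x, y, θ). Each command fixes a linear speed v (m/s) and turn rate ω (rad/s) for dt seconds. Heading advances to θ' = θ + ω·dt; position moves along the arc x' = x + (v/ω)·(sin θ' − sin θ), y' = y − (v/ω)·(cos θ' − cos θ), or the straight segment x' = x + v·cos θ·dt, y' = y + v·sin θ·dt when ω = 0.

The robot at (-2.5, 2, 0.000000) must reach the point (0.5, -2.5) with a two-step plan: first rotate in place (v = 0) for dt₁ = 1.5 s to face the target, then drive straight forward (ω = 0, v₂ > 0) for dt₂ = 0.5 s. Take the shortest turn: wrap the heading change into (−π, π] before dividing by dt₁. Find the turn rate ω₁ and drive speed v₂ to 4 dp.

heading to target = atan2(-2.5−2, 0.5−-2.5) = -0.9828
Δθ = wrap(-0.9828 − 0.0000) = -0.9828; ω₁ = Δθ/dt₁ = -0.6552
distance = √((0.5−-2.5)² + (-2.5−2)²) = 5.4083; v₂ = distance/dt₂ = 10.8167

ω₁ = -0.6552, v₂ = 10.8167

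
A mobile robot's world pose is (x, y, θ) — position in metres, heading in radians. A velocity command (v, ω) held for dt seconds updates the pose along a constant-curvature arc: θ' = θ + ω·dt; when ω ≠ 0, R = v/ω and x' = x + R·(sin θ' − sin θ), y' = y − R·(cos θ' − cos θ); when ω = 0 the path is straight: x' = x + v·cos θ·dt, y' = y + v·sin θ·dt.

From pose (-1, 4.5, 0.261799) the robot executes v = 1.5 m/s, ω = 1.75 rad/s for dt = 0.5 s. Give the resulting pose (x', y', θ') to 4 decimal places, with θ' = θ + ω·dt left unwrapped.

(-0.4442, 4.9675, 1.1368)

θ' = 0.2618 + 1.75·0.5 = 1.1368
R = v/ω = 1.5/1.75 = 0.8571
x' = -1 + 0.8571·(sin 1.1368 − sin 0.2618) = -0.4442
y' = 4.5 − 0.8571·(cos 1.1368 − cos 0.2618) = 4.9675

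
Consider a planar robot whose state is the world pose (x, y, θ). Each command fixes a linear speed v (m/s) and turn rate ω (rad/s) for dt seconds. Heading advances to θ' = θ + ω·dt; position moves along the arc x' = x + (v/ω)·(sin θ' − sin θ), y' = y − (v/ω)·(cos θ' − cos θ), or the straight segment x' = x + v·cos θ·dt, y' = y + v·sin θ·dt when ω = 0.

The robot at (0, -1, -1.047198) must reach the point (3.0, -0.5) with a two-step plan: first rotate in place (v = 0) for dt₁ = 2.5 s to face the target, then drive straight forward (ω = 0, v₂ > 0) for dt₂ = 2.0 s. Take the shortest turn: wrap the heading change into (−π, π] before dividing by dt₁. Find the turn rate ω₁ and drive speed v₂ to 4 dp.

ω₁ = 0.4849, v₂ = 1.5207

heading to target = atan2(-0.5−-1, 3−0) = 0.1651
Δθ = wrap(0.1651 − -1.0472) = 1.2123; ω₁ = Δθ/dt₁ = 0.4849
distance = √((3−0)² + (-0.5−-1)²) = 3.0414; v₂ = distance/dt₂ = 1.5207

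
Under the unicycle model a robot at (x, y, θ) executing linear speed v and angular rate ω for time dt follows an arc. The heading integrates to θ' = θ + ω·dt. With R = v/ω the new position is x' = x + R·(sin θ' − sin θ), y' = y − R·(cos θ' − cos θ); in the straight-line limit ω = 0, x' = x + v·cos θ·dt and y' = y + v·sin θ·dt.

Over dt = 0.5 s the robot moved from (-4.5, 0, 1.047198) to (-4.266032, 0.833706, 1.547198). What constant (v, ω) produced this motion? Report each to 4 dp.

Δθ = 1.547198 − 1.047198 = 0.500000
ω = Δθ/dt = 0.500000/0.5 = 1.0000
R = −Δy/(cos θ' − cos θ) = 1.7500
v = R·ω = 1.7500·1.0000 = 1.7500

v = 1.7500, ω = 1.0000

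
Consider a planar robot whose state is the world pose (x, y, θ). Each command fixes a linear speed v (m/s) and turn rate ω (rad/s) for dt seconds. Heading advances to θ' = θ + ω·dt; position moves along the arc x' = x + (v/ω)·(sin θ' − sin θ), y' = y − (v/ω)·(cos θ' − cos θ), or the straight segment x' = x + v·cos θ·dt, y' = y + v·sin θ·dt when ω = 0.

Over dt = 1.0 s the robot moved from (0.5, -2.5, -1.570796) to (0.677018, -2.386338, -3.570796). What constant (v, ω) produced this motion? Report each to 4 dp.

Δθ = -3.570796 − -1.570796 = -2.000000
ω = Δθ/dt = -2.000000/1.0 = -2.0000
R = Δx/(sin θ' − sin θ) = 0.1250
v = R·ω = 0.1250·-2.0000 = -0.2500

v = -0.2500, ω = -2.0000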